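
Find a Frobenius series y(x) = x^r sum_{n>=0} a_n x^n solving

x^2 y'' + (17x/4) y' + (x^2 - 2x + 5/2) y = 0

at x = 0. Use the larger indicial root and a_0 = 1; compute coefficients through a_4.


Write in Frobenius form y'' + (p(x)/x) y' + (q(x)/x^2) y = 0:
  p(x) = 17/4,  q(x) = x^2 - 2x + 5/2.
Indicial equation: r(r-1) + (17/4) r + (5/2) = 0 -> roots r_1 = -5/4, r_2 = -2.
Take r = r_1 = -5/4. Let y(x) = x^r sum_{n>=0} a_n x^n with a_0 = 1.
Substitute y = x^r sum a_n x^n and match x^{r+n}. The recurrence is
  D(n) a_n - 2 a_{n-1} + 1 a_{n-2} = 0,  where D(n) = (r+n)(r+n-1) + (17/4)(r+n) + (5/2).
  a_n = [2 a_{n-1} - 1 a_{n-2}] / D(n).
Since the indicial polynomial factors as (r - r_1)(r - r_2), D(n) = (r_1 + n - r_1)(r_1 + n - r_2) = n(n + 3/4).
Evaluating step by step (a_0 = 1):
  n = 1: D(1) = 1(1 + 3/4) = 7/4; numerator = 2(1) = 2; a_1 = (2)/(7/4) = 8/7
  n = 2: D(2) = 2(2 + 3/4) = 11/2; numerator = 2(8/7) - 1(1) = 9/7; a_2 = (9/7)/(11/2) = 18/77
  n = 3: D(3) = 3(3 + 3/4) = 45/4; numerator = 2(18/77) - 1(8/7) = -52/77; a_3 = (-52/77)/(45/4) = -208/3465
  n = 4: D(4) = 4(4 + 3/4) = 19; numerator = 2(-208/3465) - 1(18/77) = -1226/3465; a_4 = (-1226/3465)/(19) = -1226/65835

r = -5/4; a_0 = 1; a_1 = 8/7; a_2 = 18/77; a_3 = -208/3465; a_4 = -1226/65835


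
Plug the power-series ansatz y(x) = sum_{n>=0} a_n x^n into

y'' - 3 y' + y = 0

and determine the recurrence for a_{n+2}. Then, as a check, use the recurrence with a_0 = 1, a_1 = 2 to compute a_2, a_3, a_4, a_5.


Substitute y = sum_n a_n x^n.
y''(x) has coefficient (n+2)(n+1) a_{n+2} at x^n;
-3 y'(x) has coefficient -3 (n+1) a_{n+1} at x^n;
y(x) has coefficient 1 a_n at x^n.
Matching x^n: (n+2)(n+1) a_{n+2} - 3 (n+1) a_{n+1} + 1 a_n = 0.
Thus a_{n+2} = [3 (n+1) a_{n+1} - 1 a_n] / ((n+1)(n+2)).

Check with a_0 = 1, a_1 = 2 (apply the recurrence for n = 0, 1, 2, 3): a_0 = 1, a_1 = 2, a_2 = 5/2, a_3 = 13/6, a_4 = 17/12, a_5 = 89/120.

a_(n+2) = [3 (n+1) a_(n+1) - 1 a_n] / ((n+1)(n+2)); check: a_0 = 1, a_1 = 2, a_2 = 5/2, a_3 = 13/6, a_4 = 17/12, a_5 = 89/120


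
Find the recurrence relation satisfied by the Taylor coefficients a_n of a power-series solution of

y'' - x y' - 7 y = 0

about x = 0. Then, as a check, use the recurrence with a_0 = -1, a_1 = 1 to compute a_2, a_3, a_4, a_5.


Substitute y = sum_n a_n x^n.
y''(x) has coefficient (n+2)(n+1) a_{n+2} at x^n;
-x y'(x) has coefficient -n a_n at x^n (shift);
-7 y(x) has coefficient -7 a_n at x^n.
Matching x^n: (n+2)(n+1) a_{n+2} + (-n - 7) a_n = 0.
Thus a_{n+2} = (n + 7) / ((n+1)(n+2)) * a_n.

Check with a_0 = -1, a_1 = 1 (apply the recurrence for n = 0, 1, 2, 3): a_0 = -1, a_1 = 1, a_2 = -7/2, a_3 = 4/3, a_4 = -21/8, a_5 = 2/3.

a_(n+2) = (n + 7) / ((n+1)(n+2)) * a_n; check: a_0 = -1, a_1 = 1, a_2 = -7/2, a_3 = 4/3, a_4 = -21/8, a_5 = 2/3


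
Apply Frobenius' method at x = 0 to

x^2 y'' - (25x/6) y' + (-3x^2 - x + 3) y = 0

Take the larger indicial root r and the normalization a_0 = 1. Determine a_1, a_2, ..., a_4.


Write in Frobenius form y'' + (p(x)/x) y' + (q(x)/x^2) y = 0:
  p(x) = -25/6,  q(x) = -3x^2 - x + 3.
Indicial equation: r(r-1) + (-25/6) r + (3) = 0 -> roots r_1 = 9/2, r_2 = 2/3.
Take r = r_1 = 9/2. Let y(x) = x^r sum_{n>=0} a_n x^n with a_0 = 1.
Substitute y = x^r sum a_n x^n and match x^{r+n}. The recurrence is
  D(n) a_n - 1 a_{n-1} - 3 a_{n-2} = 0,  where D(n) = (r+n)(r+n-1) + (-25/6)(r+n) + (3).
  a_n = [1 a_{n-1} + 3 a_{n-2}] / D(n).
Since the indicial polynomial factors as (r - r_1)(r - r_2), D(n) = (r_1 + n - r_1)(r_1 + n - r_2) = n(n + 23/6).
Evaluating step by step (a_0 = 1):
  n = 1: D(1) = 1(1 + 23/6) = 29/6; numerator = 1(1) = 1; a_1 = (1)/(29/6) = 6/29
  n = 2: D(2) = 2(2 + 23/6) = 35/3; numerator = 1(6/29) + 3(1) = 93/29; a_2 = (93/29)/(35/3) = 279/1015
  n = 3: D(3) = 3(3 + 23/6) = 41/2; numerator = 1(279/1015) + 3(6/29) = 909/1015; a_3 = (909/1015)/(41/2) = 1818/41615
  n = 4: D(4) = 4(4 + 23/6) = 94/3; numerator = 1(1818/41615) + 3(279/1015) = 7227/8323; a_4 = (7227/8323)/(94/3) = 21681/782362

r = 9/2; a_0 = 1; a_1 = 6/29; a_2 = 279/1015; a_3 = 1818/41615; a_4 = 21681/782362


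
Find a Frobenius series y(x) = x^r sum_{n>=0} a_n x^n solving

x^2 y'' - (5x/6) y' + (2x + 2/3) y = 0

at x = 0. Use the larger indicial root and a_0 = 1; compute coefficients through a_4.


Write in Frobenius form y'' + (p(x)/x) y' + (q(x)/x^2) y = 0:
  p(x) = -5/6,  q(x) = 2x + 2/3.
Indicial equation: r(r-1) + (-5/6) r + (2/3) = 0 -> roots r_1 = 4/3, r_2 = 1/2.
Take r = r_1 = 4/3. Let y(x) = x^r sum_{n>=0} a_n x^n with a_0 = 1.
Substitute y = x^r sum a_n x^n and match x^{r+n}. The recurrence is
  D(n) a_n + 2 a_{n-1} = 0,  where D(n) = (r+n)(r+n-1) + (-5/6)(r+n) + (2/3).
  a_n = -2 / D(n) * a_{n-1}.
Since the indicial polynomial factors as (r - r_1)(r - r_2), D(n) = (r_1 + n - r_1)(r_1 + n - r_2) = n(n + 5/6).
Evaluating step by step (a_0 = 1):
  n = 1: D(1) = 1(1 + 5/6) = 11/6; numerator = -2(1) = -2; a_1 = (-2)/(11/6) = -12/11
  n = 2: D(2) = 2(2 + 5/6) = 17/3; numerator = -2(-12/11) = 24/11; a_2 = (24/11)/(17/3) = 72/187
  n = 3: D(3) = 3(3 + 5/6) = 23/2; numerator = -2(72/187) = -144/187; a_3 = (-144/187)/(23/2) = -288/4301
  n = 4: D(4) = 4(4 + 5/6) = 58/3; numerator = -2(-288/4301) = 576/4301; a_4 = (576/4301)/(58/3) = 864/124729

r = 4/3; a_0 = 1; a_1 = -12/11; a_2 = 72/187; a_3 = -288/4301; a_4 = 864/124729


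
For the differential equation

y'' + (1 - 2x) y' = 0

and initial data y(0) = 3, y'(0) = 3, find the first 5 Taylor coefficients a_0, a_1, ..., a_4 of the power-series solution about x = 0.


Ansatz: y(x) = sum_{n>=0} a_n x^n, so y'(x) = sum_{n>=1} n a_n x^(n-1) and y''(x) = sum_{n>=2} n(n-1) a_n x^(n-2).
Substitute into P(x) y'' + Q(x) y' + R(x) y = 0 with P(x) = 1, Q(x) = 1 - 2x, R(x) = 0, and match powers of x.
Initial conditions: a_0 = 3, a_1 = 3.
Setting the coefficient of each power of x to zero and solving order by order (substituting the coefficients already found):
  x^0: 2 a_2 + a_1 = 0  ->  2 a_2 = -a_1 = -3  ->  a_2 = -3/2
  x^1: 6 a_3 + 2 a_2 - 2 a_1 = 0  ->  6 a_3 = -2 a_2 + 2 a_1 = 9  ->  a_3 = 3/2
  x^2: 12 a_4 + 3 a_3 - 4 a_2 = 0  ->  12 a_4 = -3 a_3 + 4 a_2 = -21/2  ->  a_4 = -7/8
Truncated series: y(x) = 3 + 3 x - (3/2) x^2 + (3/2) x^3 - (7/8) x^4 + O(x^5).

a_0 = 3; a_1 = 3; a_2 = -3/2; a_3 = 3/2; a_4 = -7/8


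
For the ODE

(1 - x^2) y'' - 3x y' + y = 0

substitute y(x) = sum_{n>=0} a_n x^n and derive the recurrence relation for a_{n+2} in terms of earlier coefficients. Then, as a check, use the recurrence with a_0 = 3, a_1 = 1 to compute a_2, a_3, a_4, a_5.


Substitute y = sum_n a_n x^n.
(1 - 1 x^2) y'' contributes (n+2)(n+1) a_{n+2} - n(n-1) a_n at x^n.
-3 x y'(x) contributes -3 n a_n at x^n.
y(x) contributes 1 a_n at x^n.
Matching x^n: (n+2)(n+1) a_{n+2} + (-n(n-1) - 3 n + 1) a_n = 0.
Thus a_{n+2} = (n(n-1) + 3 n - 1) / ((n+1)(n+2)) * a_n.

Check with a_0 = 3, a_1 = 1 (apply the recurrence for n = 0, 1, 2, 3): a_0 = 3, a_1 = 1, a_2 = -3/2, a_3 = 1/3, a_4 = -7/8, a_5 = 7/30.

a_(n+2) = (n(n-1) + 3 n - 1) / ((n+1)(n+2)) * a_n; check: a_0 = 3, a_1 = 1, a_2 = -3/2, a_3 = 1/3, a_4 = -7/8, a_5 = 7/30


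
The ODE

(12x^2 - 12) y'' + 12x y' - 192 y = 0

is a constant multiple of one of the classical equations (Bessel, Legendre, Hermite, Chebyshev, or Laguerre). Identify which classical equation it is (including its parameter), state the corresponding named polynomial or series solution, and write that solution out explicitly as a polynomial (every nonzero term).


All three coefficients share the factor -12; dividing through by -12 gives  (1 - x^2) y'' - x y' + 16 y = 0.
This matches the Chebyshev equation (1 - x^2) y'' - x y' + n^2 y = 0 (note the -x y' term, not -2x y') with n^2 = 16, so n = 4; the polynomial solution is T_4(x).
With y = sum_k a_k x^k, matching x^k gives (k+2)(k+1) a_{k+2} = (k^2 - n^2) a_k = (k - 4)(k + 4) a_k. The right side vanishes at k = 4, so the series with the parity of 4 terminates at degree 4.
Standard normalization: leading coefficient of T_n is 2^(n-1), so a_4 = 2^3 = 8. Work downward with a_k = (k+1)(k+2) a_{k+2} / ((k - 4)(k + 4)):
  a_2 = (3)(4)(8) / ((2 - 4)(2 + 4)) = 96/(-12) = -8
  a_0 = (1)(2)(-8) / ((0 - 4)(0 + 4)) = -16/(-16) = 1
Hence T_4(x) = 8 x^4 - 8 x^2 + 1.

T_4(x); series = 8 x^4 - 8 x^2 + 1


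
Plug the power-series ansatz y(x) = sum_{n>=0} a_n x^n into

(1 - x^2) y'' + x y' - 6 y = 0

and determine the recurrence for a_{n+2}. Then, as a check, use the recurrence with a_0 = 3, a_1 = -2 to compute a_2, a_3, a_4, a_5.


Substitute y = sum_n a_n x^n.
(1 - 1 x^2) y'' contributes (n+2)(n+1) a_{n+2} - n(n-1) a_n at x^n.
x y'(x) contributes n a_n at x^n.
-6 y(x) contributes -6 a_n at x^n.
Matching x^n: (n+2)(n+1) a_{n+2} + (-n(n-1) + n - 6) a_n = 0.
Thus a_{n+2} = (n(n-1) - n + 6) / ((n+1)(n+2)) * a_n.

Check with a_0 = 3, a_1 = -2 (apply the recurrence for n = 0, 1, 2, 3): a_0 = 3, a_1 = -2, a_2 = 9, a_3 = -5/3, a_4 = 9/2, a_5 = -3/4.

a_(n+2) = (n(n-1) - n + 6) / ((n+1)(n+2)) * a_n; check: a_0 = 3, a_1 = -2, a_2 = 9, a_3 = -5/3, a_4 = 9/2, a_5 = -3/4


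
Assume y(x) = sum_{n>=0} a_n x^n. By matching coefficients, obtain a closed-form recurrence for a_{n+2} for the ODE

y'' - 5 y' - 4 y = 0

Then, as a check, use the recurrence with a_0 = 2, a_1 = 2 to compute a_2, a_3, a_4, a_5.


Substitute y = sum_n a_n x^n.
y''(x) has coefficient (n+2)(n+1) a_{n+2} at x^n;
-5 y'(x) has coefficient -5 (n+1) a_{n+1} at x^n;
-4 y(x) has coefficient -4 a_n at x^n.
Matching x^n: (n+2)(n+1) a_{n+2} - 5 (n+1) a_{n+1} - 4 a_n = 0.
Thus a_{n+2} = [5 (n+1) a_{n+1} + 4 a_n] / ((n+1)(n+2)).

Check with a_0 = 2, a_1 = 2 (apply the recurrence for n = 0, 1, 2, 3): a_0 = 2, a_1 = 2, a_2 = 9, a_3 = 49/3, a_4 = 281/12, a_5 = 1601/60.

a_(n+2) = [5 (n+1) a_(n+1) + 4 a_n] / ((n+1)(n+2)); check: a_0 = 2, a_1 = 2, a_2 = 9, a_3 = 49/3, a_4 = 281/12, a_5 = 1601/60


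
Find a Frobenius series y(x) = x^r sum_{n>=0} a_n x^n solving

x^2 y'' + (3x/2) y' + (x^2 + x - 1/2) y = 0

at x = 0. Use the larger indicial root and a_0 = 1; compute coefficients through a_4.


Write in Frobenius form y'' + (p(x)/x) y' + (q(x)/x^2) y = 0:
  p(x) = 3/2,  q(x) = x^2 + x - 1/2.
Indicial equation: r(r-1) + (3/2) r + (-1/2) = 0 -> roots r_1 = 1/2, r_2 = -1.
Take r = r_1 = 1/2. Let y(x) = x^r sum_{n>=0} a_n x^n with a_0 = 1.
Substitute y = x^r sum a_n x^n and match x^{r+n}. The recurrence is
  D(n) a_n + 1 a_{n-1} + 1 a_{n-2} = 0,  where D(n) = (r+n)(r+n-1) + (3/2)(r+n) + (-1/2).
  a_n = [-1 a_{n-1} - 1 a_{n-2}] / D(n).
Since the indicial polynomial factors as (r - r_1)(r - r_2), D(n) = (r_1 + n - r_1)(r_1 + n - r_2) = n(n + 3/2).
Evaluating step by step (a_0 = 1):
  n = 1: D(1) = 1(1 + 3/2) = 5/2; numerator = -1(1) = -1; a_1 = (-1)/(5/2) = -2/5
  n = 2: D(2) = 2(2 + 3/2) = 7; numerator = -1(-2/5) - 1(1) = -3/5; a_2 = (-3/5)/(7) = -3/35
  n = 3: D(3) = 3(3 + 3/2) = 27/2; numerator = -1(-3/35) - 1(-2/5) = 17/35; a_3 = (17/35)/(27/2) = 34/945
  n = 4: D(4) = 4(4 + 3/2) = 22; numerator = -1(34/945) - 1(-3/35) = 47/945; a_4 = (47/945)/(22) = 47/20790

r = 1/2; a_0 = 1; a_1 = -2/5; a_2 = -3/35; a_3 = 34/945; a_4 = 47/20790


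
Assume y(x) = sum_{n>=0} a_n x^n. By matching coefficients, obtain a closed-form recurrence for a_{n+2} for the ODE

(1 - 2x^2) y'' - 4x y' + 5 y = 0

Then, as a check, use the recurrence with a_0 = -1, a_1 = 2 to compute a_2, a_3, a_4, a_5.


Substitute y = sum_n a_n x^n.
(1 - 2 x^2) y'' contributes (n+2)(n+1) a_{n+2} - 2 n(n-1) a_n at x^n.
-4 x y'(x) contributes -4 n a_n at x^n.
5 y(x) contributes 5 a_n at x^n.
Matching x^n: (n+2)(n+1) a_{n+2} + (-2 n(n-1) - 4 n + 5) a_n = 0.
Thus a_{n+2} = (2 n(n-1) + 4 n - 5) / ((n+1)(n+2)) * a_n.

Check with a_0 = -1, a_1 = 2 (apply the recurrence for n = 0, 1, 2, 3): a_0 = -1, a_1 = 2, a_2 = 5/2, a_3 = -1/3, a_4 = 35/24, a_5 = -19/60.

a_(n+2) = (2 n(n-1) + 4 n - 5) / ((n+1)(n+2)) * a_n; check: a_0 = -1, a_1 = 2, a_2 = 5/2, a_3 = -1/3, a_4 = 35/24, a_5 = -19/60


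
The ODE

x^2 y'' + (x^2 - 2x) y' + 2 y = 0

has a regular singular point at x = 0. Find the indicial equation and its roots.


Divide by x^2 to reach normal form y'' + P_1(x) y' + P_2(x) y = 0 with P_1(x) = 1 - 2/x and P_2(x) = 2/x^2.
x = 0 is a singular point because the y'-coefficient 1 - 2/x has a pole at x = 0 and the y-coefficient 2/x^2 has a pole at x = 0.
It is a regular singular point because x P_1(x) = p(x) = x - 2 and x^2 P_2(x) = q(x) = 2 are polynomials, hence analytic at x = 0.
p(0) = -2,  q(0) = 2.
Indicial equation: r(r-1) + p(0) r + q(0) = 0, i.e. r^2 + (p(0) - 1) r + q(0) = 0, i.e. r^2 - 3 r + 2 = 0.
Discriminant: (-3)^2 - 4(2) = 1, so r = (3 ± 1)/2.
Solving: r_1 = 2, r_2 = 1.

indicial: r^2 - 3 r + 2 = 0; roots r_1 = 2, r_2 = 1


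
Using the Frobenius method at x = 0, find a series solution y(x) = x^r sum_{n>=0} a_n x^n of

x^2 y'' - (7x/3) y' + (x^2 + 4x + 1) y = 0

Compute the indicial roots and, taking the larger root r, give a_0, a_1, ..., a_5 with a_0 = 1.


Write in Frobenius form y'' + (p(x)/x) y' + (q(x)/x^2) y = 0:
  p(x) = -7/3,  q(x) = x^2 + 4x + 1.
Indicial equation: r(r-1) + (-7/3) r + (1) = 0 -> roots r_1 = 3, r_2 = 1/3.
Take r = r_1 = 3. Let y(x) = x^r sum_{n>=0} a_n x^n with a_0 = 1.
Substitute y = x^r sum a_n x^n and match x^{r+n}. The recurrence is
  D(n) a_n + 4 a_{n-1} + 1 a_{n-2} = 0,  where D(n) = (r+n)(r+n-1) + (-7/3)(r+n) + (1).
  a_n = [-4 a_{n-1} - 1 a_{n-2}] / D(n).
Since the indicial polynomial factors as (r - r_1)(r - r_2), D(n) = (r_1 + n - r_1)(r_1 + n - r_2) = n(n + 8/3).
Evaluating step by step (a_0 = 1):
  n = 1: D(1) = 1(1 + 8/3) = 11/3; numerator = -4(1) = -4; a_1 = (-4)/(11/3) = -12/11
  n = 2: D(2) = 2(2 + 8/3) = 28/3; numerator = -4(-12/11) - 1(1) = 37/11; a_2 = (37/11)/(28/3) = 111/308
  n = 3: D(3) = 3(3 + 8/3) = 17; numerator = -4(111/308) - 1(-12/11) = -27/77; a_3 = (-27/77)/(17) = -27/1309
  n = 4: D(4) = 4(4 + 8/3) = 80/3; numerator = -4(-27/1309) - 1(111/308) = -1455/5236; a_4 = (-1455/5236)/(80/3) = -873/83776
  n = 5: D(5) = 5(5 + 8/3) = 115/3; numerator = -4(-873/83776) - 1(-27/1309) = 1305/20944; a_5 = (1305/20944)/(115/3) = 783/481712

r = 3; a_0 = 1; a_1 = -12/11; a_2 = 111/308; a_3 = -27/1309; a_4 = -873/83776; a_5 = 783/481712


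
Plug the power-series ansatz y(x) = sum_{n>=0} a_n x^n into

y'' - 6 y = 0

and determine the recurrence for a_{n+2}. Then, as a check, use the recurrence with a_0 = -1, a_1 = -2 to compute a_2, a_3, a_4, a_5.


Substitute y = sum_n a_n x^n into y'' + (const) y = 0.
y''(x) = sum_{n>=0} (n+2)(n+1) a_{n+2} x^n.
The ODE becomes sum_n [(n+2)(n+1) a_{n+2} - 6 a_n] x^n = 0.
Setting each coefficient to zero gives the recurrence:
  (n+2)(n+1) a_{n+2} - 6 a_n = 0,
  a_{n+2} = 6 / ((n+1)(n+2)) a_n.

Check with a_0 = -1, a_1 = -2 (apply the recurrence for n = 0, 1, 2, 3): a_0 = -1, a_1 = -2, a_2 = -3, a_3 = -2, a_4 = -3/2, a_5 = -3/5.

a_{n+2} = 6/((n+1)(n+2)) * a_n; check: a_0 = -1, a_1 = -2, a_2 = -3, a_3 = -2, a_4 = -3/2, a_5 = -3/5


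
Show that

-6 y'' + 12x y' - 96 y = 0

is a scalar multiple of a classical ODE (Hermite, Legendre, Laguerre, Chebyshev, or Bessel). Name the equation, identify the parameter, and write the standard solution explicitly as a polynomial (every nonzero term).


All three coefficients share the factor -6; dividing through by -6 gives  y'' - 2x y' + 16 y = 0.
This matches the Hermite equation y'' - 2x y' + 2n y = 0 with 2n = 16, so n = 8; the polynomial solution is H_8(x).
With y = sum_k a_k x^k, matching x^k gives (k+2)(k+1) a_{k+2} = 2(k - n) a_k = 2(k - 8) a_k. The right side vanishes at k = 8, so the series with the parity of 8 terminates at degree 8.
Standard normalization: leading coefficient of H_n is 2^n, so a_8 = 2^8 = 256. Work downward with a_k = (k+1)(k+2) a_{k+2} / (2(k - n)):
  a_6 = (7)(8)(256) / (2(6 - 8)) = 14336/(-4) = -3584
  a_4 = (5)(6)(-3584) / (2(4 - 8)) = -107520/(-8) = 13440
  a_2 = (3)(4)(13440) / (2(2 - 8)) = 161280/(-12) = -13440
  a_0 = (1)(2)(-13440) / (2(0 - 8)) = -26880/(-16) = 1680
Hence H_8(x) = 256 x^8 - 3584 x^6 + 13440 x^4 - 13440 x^2 + 1680.

H_8(x); series = 256 x^8 - 3584 x^6 + 13440 x^4 - 13440 x^2 + 1680


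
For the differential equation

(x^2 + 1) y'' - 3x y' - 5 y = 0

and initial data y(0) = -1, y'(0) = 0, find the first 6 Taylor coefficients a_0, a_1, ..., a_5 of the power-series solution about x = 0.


Ansatz: y(x) = sum_{n>=0} a_n x^n, so y'(x) = sum_{n>=1} n a_n x^(n-1) and y''(x) = sum_{n>=2} n(n-1) a_n x^(n-2).
Substitute into P(x) y'' + Q(x) y' + R(x) y = 0 with P(x) = x^2 + 1, Q(x) = -3x, R(x) = -5, and match powers of x.
Initial conditions: a_0 = -1, a_1 = 0.
Setting the coefficient of each power of x to zero and solving order by order (substituting the coefficients already found):
  x^0: 2 a_2 - 5 a_0 = 0  ->  2 a_2 = 5 a_0 = -5  ->  a_2 = -5/2
  x^1: 6 a_3 - 8 a_1 = 0  ->  6 a_3 = 8 a_1 = 0  ->  a_3 = 0
  x^2: 12 a_4 - 9 a_2 = 0  ->  12 a_4 = 9 a_2 = -45/2  ->  a_4 = -15/8
  x^3: 20 a_5 - 8 a_3 = 0  ->  20 a_5 = 8 a_3 = 0  ->  a_5 = 0
Truncated series: y(x) = -1 - (5/2) x^2 - (15/8) x^4 + O(x^6).

a_0 = -1; a_1 = 0; a_2 = -5/2; a_3 = 0; a_4 = -15/8; a_5 = 0


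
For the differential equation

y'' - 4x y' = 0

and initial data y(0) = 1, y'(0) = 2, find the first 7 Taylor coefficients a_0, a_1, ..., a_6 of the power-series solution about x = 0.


Ansatz: y(x) = sum_{n>=0} a_n x^n, so y'(x) = sum_{n>=1} n a_n x^(n-1) and y''(x) = sum_{n>=2} n(n-1) a_n x^(n-2).
Substitute into P(x) y'' + Q(x) y' + R(x) y = 0 with P(x) = 1, Q(x) = -4x, R(x) = 0, and match powers of x.
Initial conditions: a_0 = 1, a_1 = 2.
Setting the coefficient of each power of x to zero and solving order by order (substituting the coefficients already found):
  x^0: 2 a_2 = 0  ->  a_2 = 0
  x^1: 6 a_3 - 4 a_1 = 0  ->  6 a_3 = 4 a_1 = 8  ->  a_3 = 4/3
  x^2: 12 a_4 - 8 a_2 = 0  ->  12 a_4 = 8 a_2 = 0  ->  a_4 = 0
  x^3: 20 a_5 - 12 a_3 = 0  ->  20 a_5 = 12 a_3 = 16  ->  a_5 = 4/5
  x^4: 30 a_6 - 16 a_4 = 0  ->  30 a_6 = 16 a_4 = 0  ->  a_6 = 0
Truncated series: y(x) = 1 + 2 x + (4/3) x^3 + (4/5) x^5 + O(x^7).

a_0 = 1; a_1 = 2; a_2 = 0; a_3 = 4/3; a_4 = 0; a_5 = 4/5; a_6 = 0


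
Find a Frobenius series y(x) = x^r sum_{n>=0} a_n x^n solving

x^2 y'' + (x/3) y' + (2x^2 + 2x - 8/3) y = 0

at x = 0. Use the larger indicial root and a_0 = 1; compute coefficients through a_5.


Write in Frobenius form y'' + (p(x)/x) y' + (q(x)/x^2) y = 0:
  p(x) = 1/3,  q(x) = 2x^2 + 2x - 8/3.
Indicial equation: r(r-1) + (1/3) r + (-8/3) = 0 -> roots r_1 = 2, r_2 = -4/3.
Take r = r_1 = 2. Let y(x) = x^r sum_{n>=0} a_n x^n with a_0 = 1.
Substitute y = x^r sum a_n x^n and match x^{r+n}. The recurrence is
  D(n) a_n + 2 a_{n-1} + 2 a_{n-2} = 0,  where D(n) = (r+n)(r+n-1) + (1/3)(r+n) + (-8/3).
  a_n = [-2 a_{n-1} - 2 a_{n-2}] / D(n).
Since the indicial polynomial factors as (r - r_1)(r - r_2), D(n) = (r_1 + n - r_1)(r_1 + n - r_2) = n(n + 10/3).
Evaluating step by step (a_0 = 1):
  n = 1: D(1) = 1(1 + 10/3) = 13/3; numerator = -2(1) = -2; a_1 = (-2)/(13/3) = -6/13
  n = 2: D(2) = 2(2 + 10/3) = 32/3; numerator = -2(-6/13) - 2(1) = -14/13; a_2 = (-14/13)/(32/3) = -21/208
  n = 3: D(3) = 3(3 + 10/3) = 19; numerator = -2(-21/208) - 2(-6/13) = 9/8; a_3 = (9/8)/(19) = 9/152
  n = 4: D(4) = 4(4 + 10/3) = 88/3; numerator = -2(9/152) - 2(-21/208) = 165/1976; a_4 = (165/1976)/(88/3) = 45/15808
  n = 5: D(5) = 5(5 + 10/3) = 125/3; numerator = -2(45/15808) - 2(9/152) = -981/7904; a_5 = (-981/7904)/(125/3) = -2943/988000

r = 2; a_0 = 1; a_1 = -6/13; a_2 = -21/208; a_3 = 9/152; a_4 = 45/15808; a_5 = -2943/988000


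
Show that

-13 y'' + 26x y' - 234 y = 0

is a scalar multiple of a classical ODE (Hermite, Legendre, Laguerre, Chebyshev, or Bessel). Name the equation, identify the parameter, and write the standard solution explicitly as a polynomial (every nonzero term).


All three coefficients share the factor -13; dividing through by -13 gives  y'' - 2x y' + 18 y = 0.
This matches the Hermite equation y'' - 2x y' + 2n y = 0 with 2n = 18, so n = 9; the polynomial solution is H_9(x).
With y = sum_k a_k x^k, matching x^k gives (k+2)(k+1) a_{k+2} = 2(k - n) a_k = 2(k - 9) a_k. The right side vanishes at k = 9, so the series with the parity of 9 terminates at degree 9.
Standard normalization: leading coefficient of H_n is 2^n, so a_9 = 2^9 = 512. Work downward with a_k = (k+1)(k+2) a_{k+2} / (2(k - n)):
  a_7 = (8)(9)(512) / (2(7 - 9)) = 36864/(-4) = -9216
  a_5 = (6)(7)(-9216) / (2(5 - 9)) = -387072/(-8) = 48384
  a_3 = (4)(5)(48384) / (2(3 - 9)) = 967680/(-12) = -80640
  a_1 = (2)(3)(-80640) / (2(1 - 9)) = -483840/(-16) = 30240
Hence H_9(x) = 512 x^9 - 9216 x^7 + 48384 x^5 - 80640 x^3 + 30240 x.

H_9(x); series = 512 x^9 - 9216 x^7 + 48384 x^5 - 80640 x^3 + 30240 x


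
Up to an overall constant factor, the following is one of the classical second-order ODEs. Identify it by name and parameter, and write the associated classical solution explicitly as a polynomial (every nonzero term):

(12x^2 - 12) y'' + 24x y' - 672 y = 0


All three coefficients share the factor -12; dividing through by -12 gives  (1 - x^2) y'' - 2x y' + 56 y = 0.
This matches the Legendre equation (1 - x^2) y'' - 2x y' + n(n+1) y = 0 (note the -2x y' term) with n(n+1) = 56, so n = 7; the polynomial solution is P_7(x).
With y = sum_k a_k x^k, matching x^k gives (k+2)(k+1) a_{k+2} = [k(k+1) - n(n+1)] a_k = (k - 7)(k + 8) a_k. The right side vanishes at k = 7, so the series with the parity of 7 terminates at degree 7.
Standard normalization (P_n(1) = 1): leading coefficient (2n)!/(2^n (n!)^2) = 87178291200/(128*25401600) = 429/16, so a_7 = 429/16. Work downward with a_k = (k+1)(k+2) a_{k+2} / ((k - 7)(k + 8)):
  a_5 = (6)(7)(429/16) / ((5 - 7)(5 + 8)) = (9009/8)/(-26) = -693/16
  a_3 = (4)(5)(-693/16) / ((3 - 7)(3 + 8)) = (-3465/4)/(-44) = 315/16
  a_1 = (2)(3)(315/16) / ((1 - 7)(1 + 8)) = (945/8)/(-54) = -35/16
Hence P_7(x) = 429 x^7/16 - 693 x^5/16 + 315 x^3/16 - 35 x/16.

P_7(x); series = 429 x^7/16 - 693 x^5/16 + 315 x^3/16 - 35 x/16


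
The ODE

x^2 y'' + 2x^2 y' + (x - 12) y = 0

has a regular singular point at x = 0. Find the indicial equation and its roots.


Divide by x^2 to reach normal form y'' + P_1(x) y' + P_2(x) y = 0 with P_1(x) = 2 and P_2(x) = 1/x - 12/x^2.
x = 0 is a singular point because the y-coefficient 1/x - 12/x^2 has a pole at x = 0.
It is a regular singular point because x P_1(x) = p(x) = 2x and x^2 P_2(x) = q(x) = x - 12 are polynomials, hence analytic at x = 0.
p(0) = 0,  q(0) = -12.
Indicial equation: r(r-1) + p(0) r + q(0) = 0, i.e. r^2 + (p(0) - 1) r + q(0) = 0, i.e. r^2 - 1 r - 12 = 0.
Discriminant: (-1)^2 - 4(-12) = 49, so r = (1 ± 7)/2.
Solving: r_1 = 4, r_2 = -3.

indicial: r^2 - 1 r - 12 = 0; roots r_1 = 4, r_2 = -3


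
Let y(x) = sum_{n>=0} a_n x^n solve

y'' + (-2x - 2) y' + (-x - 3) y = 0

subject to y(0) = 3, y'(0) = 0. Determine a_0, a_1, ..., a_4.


Ansatz: y(x) = sum_{n>=0} a_n x^n, so y'(x) = sum_{n>=1} n a_n x^(n-1) and y''(x) = sum_{n>=2} n(n-1) a_n x^(n-2).
Substitute into P(x) y'' + Q(x) y' + R(x) y = 0 with P(x) = 1, Q(x) = -2x - 2, R(x) = -x - 3, and match powers of x.
Initial conditions: a_0 = 3, a_1 = 0.
Setting the coefficient of each power of x to zero and solving order by order (substituting the coefficients already found):
  x^0: 2 a_2 - 2 a_1 - 3 a_0 = 0  ->  2 a_2 = 2 a_1 + 3 a_0 = 9  ->  a_2 = 9/2
  x^1: 6 a_3 - 4 a_2 - 5 a_1 - a_0 = 0  ->  6 a_3 = 4 a_2 + 5 a_1 + a_0 = 21  ->  a_3 = 7/2
  x^2: 12 a_4 - 6 a_3 - 7 a_2 - a_1 = 0  ->  12 a_4 = 6 a_3 + 7 a_2 + a_1 = 105/2  ->  a_4 = 35/8
Truncated series: y(x) = 3 + (9/2) x^2 + (7/2) x^3 + (35/8) x^4 + O(x^5).

a_0 = 3; a_1 = 0; a_2 = 9/2; a_3 = 7/2; a_4 = 35/8


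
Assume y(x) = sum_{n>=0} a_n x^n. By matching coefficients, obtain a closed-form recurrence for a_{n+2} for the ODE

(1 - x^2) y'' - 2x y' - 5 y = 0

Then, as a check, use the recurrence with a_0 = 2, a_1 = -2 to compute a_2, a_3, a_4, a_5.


Substitute y = sum_n a_n x^n.
(1 - 1 x^2) y'' contributes (n+2)(n+1) a_{n+2} - n(n-1) a_n at x^n.
-2 x y'(x) contributes -2 n a_n at x^n.
-5 y(x) contributes -5 a_n at x^n.
Matching x^n: (n+2)(n+1) a_{n+2} + (-n(n-1) - 2 n - 5) a_n = 0.
Thus a_{n+2} = (n(n-1) + 2 n + 5) / ((n+1)(n+2)) * a_n.

Check with a_0 = 2, a_1 = -2 (apply the recurrence for n = 0, 1, 2, 3): a_0 = 2, a_1 = -2, a_2 = 5, a_3 = -7/3, a_4 = 55/12, a_5 = -119/60.

a_(n+2) = (n(n-1) + 2 n + 5) / ((n+1)(n+2)) * a_n; check: a_0 = 2, a_1 = -2, a_2 = 5, a_3 = -7/3, a_4 = 55/12, a_5 = -119/60


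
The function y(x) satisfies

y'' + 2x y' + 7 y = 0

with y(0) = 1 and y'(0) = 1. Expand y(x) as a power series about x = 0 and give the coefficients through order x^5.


Ansatz: y(x) = sum_{n>=0} a_n x^n, so y'(x) = sum_{n>=1} n a_n x^(n-1) and y''(x) = sum_{n>=2} n(n-1) a_n x^(n-2).
Substitute into P(x) y'' + Q(x) y' + R(x) y = 0 with P(x) = 1, Q(x) = 2x, R(x) = 7, and match powers of x.
Initial conditions: a_0 = 1, a_1 = 1.
Setting the coefficient of each power of x to zero and solving order by order (substituting the coefficients already found):
  x^0: 2 a_2 + 7 a_0 = 0  ->  2 a_2 = -7 a_0 = -7  ->  a_2 = -7/2
  x^1: 6 a_3 + 9 a_1 = 0  ->  6 a_3 = -9 a_1 = -9  ->  a_3 = -3/2
  x^2: 12 a_4 + 11 a_2 = 0  ->  12 a_4 = -11 a_2 = 77/2  ->  a_4 = 77/24
  x^3: 20 a_5 + 13 a_3 = 0  ->  20 a_5 = -13 a_3 = 39/2  ->  a_5 = 39/40
Truncated series: y(x) = 1 + x - (7/2) x^2 - (3/2) x^3 + (77/24) x^4 + (39/40) x^5 + O(x^6).

a_0 = 1; a_1 = 1; a_2 = -7/2; a_3 = -3/2; a_4 = 77/24; a_5 = 39/40


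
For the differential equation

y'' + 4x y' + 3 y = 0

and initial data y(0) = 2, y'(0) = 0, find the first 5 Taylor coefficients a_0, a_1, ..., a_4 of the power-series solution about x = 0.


Ansatz: y(x) = sum_{n>=0} a_n x^n, so y'(x) = sum_{n>=1} n a_n x^(n-1) and y''(x) = sum_{n>=2} n(n-1) a_n x^(n-2).
Substitute into P(x) y'' + Q(x) y' + R(x) y = 0 with P(x) = 1, Q(x) = 4x, R(x) = 3, and match powers of x.
Initial conditions: a_0 = 2, a_1 = 0.
Setting the coefficient of each power of x to zero and solving order by order (substituting the coefficients already found):
  x^0: 2 a_2 + 3 a_0 = 0  ->  2 a_2 = -3 a_0 = -6  ->  a_2 = -3
  x^1: 6 a_3 + 7 a_1 = 0  ->  6 a_3 = -7 a_1 = 0  ->  a_3 = 0
  x^2: 12 a_4 + 11 a_2 = 0  ->  12 a_4 = -11 a_2 = 33  ->  a_4 = 11/4
Truncated series: y(x) = 2 - 3 x^2 + (11/4) x^4 + O(x^5).

a_0 = 2; a_1 = 0; a_2 = -3; a_3 = 0; a_4 = 11/4


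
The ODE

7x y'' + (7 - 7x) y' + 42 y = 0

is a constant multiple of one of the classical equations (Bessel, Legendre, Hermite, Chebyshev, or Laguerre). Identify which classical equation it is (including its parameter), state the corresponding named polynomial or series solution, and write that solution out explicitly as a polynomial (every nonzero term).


All three coefficients share the factor 7; dividing through by 7 gives  x y'' + (1 - x) y' + 6 y = 0.
This matches the Laguerre equation x y'' + (1 - x) y' + n y = 0 with n = 6; the polynomial solution is L_6(x).
With y = sum_k a_k x^k, matching x^k gives (k+1)k a_{k+1} + (k+1) a_{k+1} - k a_k + n a_k = 0, i.e. (k+1)^2 a_{k+1} = (k - n) a_k = (k - 6) a_k. The right side vanishes at k = 6, so the series terminates at degree 6.
Standard normalization L_n(0) = 1 gives a_0 = 1. Work upward with a_{k+1} = (k - 6) a_k / (k+1)^2:
  a_1 = (0 - 6)(1) / 1^2 = -6/1 = -6
  a_2 = (1 - 6)(-6) / 2^2 = 30/4 = 15/2
  a_3 = (2 - 6)(15/2) / 3^2 = -30/9 = -10/3
  a_4 = (3 - 6)(-10/3) / 4^2 = 10/16 = 5/8
  a_5 = (4 - 6)(5/8) / 5^2 = (-5/4)/25 = -1/20
  a_6 = (5 - 6)(-1/20) / 6^2 = (1/20)/36 = 1/720
Hence L_6(x) = x^6/720 - x^5/20 + 5 x^4/8 - 10 x^3/3 + 15 x^2/2 - 6 x + 1.

L_6(x); series = x^6/720 - x^5/20 + 5 x^4/8 - 10 x^3/3 + 15 x^2/2 - 6 x + 1


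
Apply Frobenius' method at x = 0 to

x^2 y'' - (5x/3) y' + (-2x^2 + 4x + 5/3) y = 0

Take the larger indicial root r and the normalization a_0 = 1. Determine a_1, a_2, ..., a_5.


Write in Frobenius form y'' + (p(x)/x) y' + (q(x)/x^2) y = 0:
  p(x) = -5/3,  q(x) = -2x^2 + 4x + 5/3.
Indicial equation: r(r-1) + (-5/3) r + (5/3) = 0 -> roots r_1 = 5/3, r_2 = 1.
Take r = r_1 = 5/3. Let y(x) = x^r sum_{n>=0} a_n x^n with a_0 = 1.
Substitute y = x^r sum a_n x^n and match x^{r+n}. The recurrence is
  D(n) a_n + 4 a_{n-1} - 2 a_{n-2} = 0,  where D(n) = (r+n)(r+n-1) + (-5/3)(r+n) + (5/3).
  a_n = [-4 a_{n-1} + 2 a_{n-2}] / D(n).
Since the indicial polynomial factors as (r - r_1)(r - r_2), D(n) = (r_1 + n - r_1)(r_1 + n - r_2) = n(n + 2/3).
Evaluating step by step (a_0 = 1):
  n = 1: D(1) = 1(1 + 2/3) = 5/3; numerator = -4(1) = -4; a_1 = (-4)/(5/3) = -12/5
  n = 2: D(2) = 2(2 + 2/3) = 16/3; numerator = -4(-12/5) + 2(1) = 58/5; a_2 = (58/5)/(16/3) = 87/40
  n = 3: D(3) = 3(3 + 2/3) = 11; numerator = -4(87/40) + 2(-12/5) = -27/2; a_3 = (-27/2)/(11) = -27/22
  n = 4: D(4) = 4(4 + 2/3) = 56/3; numerator = -4(-27/22) + 2(87/40) = 2037/220; a_4 = (2037/220)/(56/3) = 873/1760
  n = 5: D(5) = 5(5 + 2/3) = 85/3; numerator = -4(873/1760) + 2(-27/22) = -1953/440; a_5 = (-1953/440)/(85/3) = -5859/37400

r = 5/3; a_0 = 1; a_1 = -12/5; a_2 = 87/40; a_3 = -27/22; a_4 = 873/1760; a_5 = -5859/37400


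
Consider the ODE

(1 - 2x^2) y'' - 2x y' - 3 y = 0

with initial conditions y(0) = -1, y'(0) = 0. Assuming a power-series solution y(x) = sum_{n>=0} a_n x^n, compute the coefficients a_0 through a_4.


Ansatz: y(x) = sum_{n>=0} a_n x^n, so y'(x) = sum_{n>=1} n a_n x^(n-1) and y''(x) = sum_{n>=2} n(n-1) a_n x^(n-2).
Substitute into P(x) y'' + Q(x) y' + R(x) y = 0 with P(x) = 1 - 2x^2, Q(x) = -2x, R(x) = -3, and match powers of x.
Initial conditions: a_0 = -1, a_1 = 0.
Setting the coefficient of each power of x to zero and solving order by order (substituting the coefficients already found):
  x^0: 2 a_2 - 3 a_0 = 0  ->  2 a_2 = 3 a_0 = -3  ->  a_2 = -3/2
  x^1: 6 a_3 - 5 a_1 = 0  ->  6 a_3 = 5 a_1 = 0  ->  a_3 = 0
  x^2: 12 a_4 - 11 a_2 = 0  ->  12 a_4 = 11 a_2 = -33/2  ->  a_4 = -11/8
Truncated series: y(x) = -1 - (3/2) x^2 - (11/8) x^4 + O(x^5).

a_0 = -1; a_1 = 0; a_2 = -3/2; a_3 = 0; a_4 = -11/8


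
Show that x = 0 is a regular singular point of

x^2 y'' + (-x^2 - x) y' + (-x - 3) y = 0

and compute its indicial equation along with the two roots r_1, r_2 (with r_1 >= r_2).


Divide by x^2 to reach normal form y'' + P_1(x) y' + P_2(x) y = 0 with P_1(x) = -1 - 1/x and P_2(x) = -1/x - 3/x^2.
x = 0 is a singular point because the y'-coefficient -1 - 1/x has a pole at x = 0 and the y-coefficient -1/x - 3/x^2 has a pole at x = 0.
It is a regular singular point because x P_1(x) = p(x) = -x - 1 and x^2 P_2(x) = q(x) = -x - 3 are polynomials, hence analytic at x = 0.
p(0) = -1,  q(0) = -3.
Indicial equation: r(r-1) + p(0) r + q(0) = 0, i.e. r^2 + (p(0) - 1) r + q(0) = 0, i.e. r^2 - 2 r - 3 = 0.
Discriminant: (-2)^2 - 4(-3) = 16, so r = (2 ± 4)/2.
Solving: r_1 = 3, r_2 = -1.

indicial: r^2 - 2 r - 3 = 0; roots r_1 = 3, r_2 = -1


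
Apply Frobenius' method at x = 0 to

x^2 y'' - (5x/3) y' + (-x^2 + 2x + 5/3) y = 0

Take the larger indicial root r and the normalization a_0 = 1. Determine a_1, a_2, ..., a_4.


Write in Frobenius form y'' + (p(x)/x) y' + (q(x)/x^2) y = 0:
  p(x) = -5/3,  q(x) = -x^2 + 2x + 5/3.
Indicial equation: r(r-1) + (-5/3) r + (5/3) = 0 -> roots r_1 = 5/3, r_2 = 1.
Take r = r_1 = 5/3. Let y(x) = x^r sum_{n>=0} a_n x^n with a_0 = 1.
Substitute y = x^r sum a_n x^n and match x^{r+n}. The recurrence is
  D(n) a_n + 2 a_{n-1} - 1 a_{n-2} = 0,  where D(n) = (r+n)(r+n-1) + (-5/3)(r+n) + (5/3).
  a_n = [-2 a_{n-1} + 1 a_{n-2}] / D(n).
Since the indicial polynomial factors as (r - r_1)(r - r_2), D(n) = (r_1 + n - r_1)(r_1 + n - r_2) = n(n + 2/3).
Evaluating step by step (a_0 = 1):
  n = 1: D(1) = 1(1 + 2/3) = 5/3; numerator = -2(1) = -2; a_1 = (-2)/(5/3) = -6/5
  n = 2: D(2) = 2(2 + 2/3) = 16/3; numerator = -2(-6/5) + 1(1) = 17/5; a_2 = (17/5)/(16/3) = 51/80
  n = 3: D(3) = 3(3 + 2/3) = 11; numerator = -2(51/80) + 1(-6/5) = -99/40; a_3 = (-99/40)/(11) = -9/40
  n = 4: D(4) = 4(4 + 2/3) = 56/3; numerator = -2(-9/40) + 1(51/80) = 87/80; a_4 = (87/80)/(56/3) = 261/4480

r = 5/3; a_0 = 1; a_1 = -6/5; a_2 = 51/80; a_3 = -9/40; a_4 = 261/4480


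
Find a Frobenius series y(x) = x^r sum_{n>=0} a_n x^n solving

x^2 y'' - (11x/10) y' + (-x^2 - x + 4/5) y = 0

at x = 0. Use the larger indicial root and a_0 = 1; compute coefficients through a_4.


Write in Frobenius form y'' + (p(x)/x) y' + (q(x)/x^2) y = 0:
  p(x) = -11/10,  q(x) = -x^2 - x + 4/5.
Indicial equation: r(r-1) + (-11/10) r + (4/5) = 0 -> roots r_1 = 8/5, r_2 = 1/2.
Take r = r_1 = 8/5. Let y(x) = x^r sum_{n>=0} a_n x^n with a_0 = 1.
Substitute y = x^r sum a_n x^n and match x^{r+n}. The recurrence is
  D(n) a_n - 1 a_{n-1} - 1 a_{n-2} = 0,  where D(n) = (r+n)(r+n-1) + (-11/10)(r+n) + (4/5).
  a_n = [1 a_{n-1} + 1 a_{n-2}] / D(n).
Since the indicial polynomial factors as (r - r_1)(r - r_2), D(n) = (r_1 + n - r_1)(r_1 + n - r_2) = n(n + 11/10).
Evaluating step by step (a_0 = 1):
  n = 1: D(1) = 1(1 + 11/10) = 21/10; numerator = 1(1) = 1; a_1 = (1)/(21/10) = 10/21
  n = 2: D(2) = 2(2 + 11/10) = 31/5; numerator = 1(10/21) + 1(1) = 31/21; a_2 = (31/21)/(31/5) = 5/21
  n = 3: D(3) = 3(3 + 11/10) = 123/10; numerator = 1(5/21) + 1(10/21) = 5/7; a_3 = (5/7)/(123/10) = 50/861
  n = 4: D(4) = 4(4 + 11/10) = 102/5; numerator = 1(50/861) + 1(5/21) = 85/287; a_4 = (85/287)/(102/5) = 25/1722

r = 8/5; a_0 = 1; a_1 = 10/21; a_2 = 5/21; a_3 = 50/861; a_4 = 25/1722


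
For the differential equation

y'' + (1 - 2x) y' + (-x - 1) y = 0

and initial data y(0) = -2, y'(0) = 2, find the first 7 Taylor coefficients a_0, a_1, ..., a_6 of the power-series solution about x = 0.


Ansatz: y(x) = sum_{n>=0} a_n x^n, so y'(x) = sum_{n>=1} n a_n x^(n-1) and y''(x) = sum_{n>=2} n(n-1) a_n x^(n-2).
Substitute into P(x) y'' + Q(x) y' + R(x) y = 0 with P(x) = 1, Q(x) = 1 - 2x, R(x) = -x - 1, and match powers of x.
Initial conditions: a_0 = -2, a_1 = 2.
Setting the coefficient of each power of x to zero and solving order by order (substituting the coefficients already found):
  x^0: 2 a_2 + a_1 - a_0 = 0  ->  2 a_2 = -a_1 + a_0 = -4  ->  a_2 = -2
  x^1: 6 a_3 + 2 a_2 - 3 a_1 - a_0 = 0  ->  6 a_3 = -2 a_2 + 3 a_1 + a_0 = 8  ->  a_3 = 4/3
  x^2: 12 a_4 + 3 a_3 - 5 a_2 - a_1 = 0  ->  12 a_4 = -3 a_3 + 5 a_2 + a_1 = -12  ->  a_4 = -1
  x^3: 20 a_5 + 4 a_4 - 7 a_3 - a_2 = 0  ->  20 a_5 = -4 a_4 + 7 a_3 + a_2 = 34/3  ->  a_5 = 17/30
  x^4: 30 a_6 + 5 a_5 - 9 a_4 - a_3 = 0  ->  30 a_6 = -5 a_5 + 9 a_4 + a_3 = -21/2  ->  a_6 = -7/20
Truncated series: y(x) = -2 + 2 x - 2 x^2 + (4/3) x^3 - x^4 + (17/30) x^5 - (7/20) x^6 + O(x^7).

a_0 = -2; a_1 = 2; a_2 = -2; a_3 = 4/3; a_4 = -1; a_5 = 17/30; a_6 = -7/20


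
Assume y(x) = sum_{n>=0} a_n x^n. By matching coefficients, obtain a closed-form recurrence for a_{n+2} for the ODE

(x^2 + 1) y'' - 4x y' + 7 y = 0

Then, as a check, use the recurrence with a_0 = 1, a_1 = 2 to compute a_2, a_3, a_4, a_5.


Substitute y = sum_n a_n x^n.
(1 + 1 x^2) y'' contributes (n+2)(n+1) a_{n+2} + n(n-1) a_n at x^n.
-4 x y'(x) contributes -4 n a_n at x^n.
7 y(x) contributes 7 a_n at x^n.
Matching x^n: (n+2)(n+1) a_{n+2} + (n(n-1) - 4 n + 7) a_n = 0.
Thus a_{n+2} = (-n(n-1) + 4 n - 7) / ((n+1)(n+2)) * a_n.

Check with a_0 = 1, a_1 = 2 (apply the recurrence for n = 0, 1, 2, 3): a_0 = 1, a_1 = 2, a_2 = -7/2, a_3 = -1, a_4 = 7/24, a_5 = 1/20.

a_(n+2) = (-n(n-1) + 4 n - 7) / ((n+1)(n+2)) * a_n; check: a_0 = 1, a_1 = 2, a_2 = -7/2, a_3 = -1, a_4 = 7/24, a_5 = 1/20


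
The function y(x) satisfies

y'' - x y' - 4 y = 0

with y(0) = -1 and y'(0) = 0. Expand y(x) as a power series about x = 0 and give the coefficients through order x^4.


Ansatz: y(x) = sum_{n>=0} a_n x^n, so y'(x) = sum_{n>=1} n a_n x^(n-1) and y''(x) = sum_{n>=2} n(n-1) a_n x^(n-2).
Substitute into P(x) y'' + Q(x) y' + R(x) y = 0 with P(x) = 1, Q(x) = -x, R(x) = -4, and match powers of x.
Initial conditions: a_0 = -1, a_1 = 0.
Setting the coefficient of each power of x to zero and solving order by order (substituting the coefficients already found):
  x^0: 2 a_2 - 4 a_0 = 0  ->  2 a_2 = 4 a_0 = -4  ->  a_2 = -2
  x^1: 6 a_3 - 5 a_1 = 0  ->  6 a_3 = 5 a_1 = 0  ->  a_3 = 0
  x^2: 12 a_4 - 6 a_2 = 0  ->  12 a_4 = 6 a_2 = -12  ->  a_4 = -1
Truncated series: y(x) = -1 - 2 x^2 - x^4 + O(x^5).

a_0 = -1; a_1 = 0; a_2 = -2; a_3 = 0; a_4 = -1


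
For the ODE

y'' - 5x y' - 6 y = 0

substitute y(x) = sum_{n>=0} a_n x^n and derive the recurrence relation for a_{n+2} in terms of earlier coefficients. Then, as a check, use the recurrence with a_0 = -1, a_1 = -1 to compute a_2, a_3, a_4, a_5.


Substitute y = sum_n a_n x^n.
y''(x) has coefficient (n+2)(n+1) a_{n+2} at x^n;
-5 x y'(x) has coefficient -5 n a_n at x^n (shift);
-6 y(x) has coefficient -6 a_n at x^n.
Matching x^n: (n+2)(n+1) a_{n+2} + (-5n - 6) a_n = 0.
Thus a_{n+2} = (5n + 6) / ((n+1)(n+2)) * a_n.

Check with a_0 = -1, a_1 = -1 (apply the recurrence for n = 0, 1, 2, 3): a_0 = -1, a_1 = -1, a_2 = -3, a_3 = -11/6, a_4 = -4, a_5 = -77/40.

a_(n+2) = (5n + 6) / ((n+1)(n+2)) * a_n; check: a_0 = -1, a_1 = -1, a_2 = -3, a_3 = -11/6, a_4 = -4, a_5 = -77/40


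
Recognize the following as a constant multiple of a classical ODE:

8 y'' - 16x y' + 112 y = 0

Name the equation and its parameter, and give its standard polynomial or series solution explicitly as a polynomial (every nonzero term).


All three coefficients share the factor 8; dividing through by 8 gives  y'' - 2x y' + 14 y = 0.
This matches the Hermite equation y'' - 2x y' + 2n y = 0 with 2n = 14, so n = 7; the polynomial solution is H_7(x).
With y = sum_k a_k x^k, matching x^k gives (k+2)(k+1) a_{k+2} = 2(k - n) a_k = 2(k - 7) a_k. The right side vanishes at k = 7, so the series with the parity of 7 terminates at degree 7.
Standard normalization: leading coefficient of H_n is 2^n, so a_7 = 2^7 = 128. Work downward with a_k = (k+1)(k+2) a_{k+2} / (2(k - n)):
  a_5 = (6)(7)(128) / (2(5 - 7)) = 5376/(-4) = -1344
  a_3 = (4)(5)(-1344) / (2(3 - 7)) = -26880/(-8) = 3360
  a_1 = (2)(3)(3360) / (2(1 - 7)) = 20160/(-12) = -1680
Hence H_7(x) = 128 x^7 - 1344 x^5 + 3360 x^3 - 1680 x.

H_7(x); series = 128 x^7 - 1344 x^5 + 3360 x^3 - 1680 x


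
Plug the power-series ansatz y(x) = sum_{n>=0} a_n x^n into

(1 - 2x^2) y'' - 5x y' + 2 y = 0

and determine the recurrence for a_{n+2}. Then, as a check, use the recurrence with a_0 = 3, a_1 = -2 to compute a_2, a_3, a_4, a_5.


Substitute y = sum_n a_n x^n.
(1 - 2 x^2) y'' contributes (n+2)(n+1) a_{n+2} - 2 n(n-1) a_n at x^n.
-5 x y'(x) contributes -5 n a_n at x^n.
2 y(x) contributes 2 a_n at x^n.
Matching x^n: (n+2)(n+1) a_{n+2} + (-2 n(n-1) - 5 n + 2) a_n = 0.
Thus a_{n+2} = (2 n(n-1) + 5 n - 2) / ((n+1)(n+2)) * a_n.

Check with a_0 = 3, a_1 = -2 (apply the recurrence for n = 0, 1, 2, 3): a_0 = 3, a_1 = -2, a_2 = -3, a_3 = -1, a_4 = -3, a_5 = -5/4.

a_(n+2) = (2 n(n-1) + 5 n - 2) / ((n+1)(n+2)) * a_n; check: a_0 = 3, a_1 = -2, a_2 = -3, a_3 = -1, a_4 = -3, a_5 = -5/4


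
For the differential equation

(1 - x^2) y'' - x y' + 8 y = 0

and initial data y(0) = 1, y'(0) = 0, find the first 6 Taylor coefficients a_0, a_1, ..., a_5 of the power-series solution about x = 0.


Ansatz: y(x) = sum_{n>=0} a_n x^n, so y'(x) = sum_{n>=1} n a_n x^(n-1) and y''(x) = sum_{n>=2} n(n-1) a_n x^(n-2).
Substitute into P(x) y'' + Q(x) y' + R(x) y = 0 with P(x) = 1 - x^2, Q(x) = -x, R(x) = 8, and match powers of x.
Initial conditions: a_0 = 1, a_1 = 0.
Setting the coefficient of each power of x to zero and solving order by order (substituting the coefficients already found):
  x^0: 2 a_2 + 8 a_0 = 0  ->  2 a_2 = -8 a_0 = -8  ->  a_2 = -4
  x^1: 6 a_3 + 7 a_1 = 0  ->  6 a_3 = -7 a_1 = 0  ->  a_3 = 0
  x^2: 12 a_4 + 4 a_2 = 0  ->  12 a_4 = -4 a_2 = 16  ->  a_4 = 4/3
  x^3: 20 a_5 - a_3 = 0  ->  20 a_5 = a_3 = 0  ->  a_5 = 0
Truncated series: y(x) = 1 - 4 x^2 + (4/3) x^4 + O(x^6).

a_0 = 1; a_1 = 0; a_2 = -4; a_3 = 0; a_4 = 4/3; a_5 = 0


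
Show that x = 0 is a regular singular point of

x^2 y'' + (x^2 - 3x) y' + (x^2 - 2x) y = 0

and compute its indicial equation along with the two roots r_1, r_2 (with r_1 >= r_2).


Divide by x^2 to reach normal form y'' + P_1(x) y' + P_2(x) y = 0 with P_1(x) = 1 - 3/x and P_2(x) = 1 - 2/x.
x = 0 is a singular point because the y'-coefficient 1 - 3/x has a pole at x = 0 and the y-coefficient 1 - 2/x has a pole at x = 0.
It is a regular singular point because x P_1(x) = p(x) = x - 3 and x^2 P_2(x) = q(x) = x^2 - 2x are polynomials, hence analytic at x = 0.
p(0) = -3,  q(0) = 0.
Indicial equation: r(r-1) + p(0) r + q(0) = 0, i.e. r^2 + (p(0) - 1) r + q(0) = 0, i.e. r^2 - 4 r = 0.
Discriminant: (-4)^2 - 4(0) = 16, so r = (4 ± 4)/2.
Solving: r_1 = 4, r_2 = 0.

indicial: r^2 - 4 r = 0; roots r_1 = 4, r_2 = 0
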